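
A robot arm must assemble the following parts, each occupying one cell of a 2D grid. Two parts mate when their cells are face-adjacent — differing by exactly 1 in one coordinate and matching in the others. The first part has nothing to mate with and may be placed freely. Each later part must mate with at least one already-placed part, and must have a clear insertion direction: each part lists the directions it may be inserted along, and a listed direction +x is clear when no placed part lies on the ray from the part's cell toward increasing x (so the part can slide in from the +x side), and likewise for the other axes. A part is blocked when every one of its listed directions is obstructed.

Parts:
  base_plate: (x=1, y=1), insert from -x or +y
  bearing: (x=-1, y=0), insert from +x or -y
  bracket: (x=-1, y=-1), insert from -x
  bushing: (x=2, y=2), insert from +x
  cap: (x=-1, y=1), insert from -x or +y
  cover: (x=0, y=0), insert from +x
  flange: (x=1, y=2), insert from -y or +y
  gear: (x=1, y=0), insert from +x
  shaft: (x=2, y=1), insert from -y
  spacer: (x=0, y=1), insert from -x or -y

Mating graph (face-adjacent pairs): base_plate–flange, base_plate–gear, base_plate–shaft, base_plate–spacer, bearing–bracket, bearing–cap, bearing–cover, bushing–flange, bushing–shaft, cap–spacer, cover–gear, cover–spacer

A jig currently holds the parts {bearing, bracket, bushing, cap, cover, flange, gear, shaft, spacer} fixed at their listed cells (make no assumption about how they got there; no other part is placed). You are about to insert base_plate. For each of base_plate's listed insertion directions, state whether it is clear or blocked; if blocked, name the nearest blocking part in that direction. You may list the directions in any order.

-x: nearest on ray is spacer@(0, 1) ⇒ blocked
+y: nearest on ray is flange@(1, 2) ⇒ blocked

+y: blocked by flange; -x: blocked by spacer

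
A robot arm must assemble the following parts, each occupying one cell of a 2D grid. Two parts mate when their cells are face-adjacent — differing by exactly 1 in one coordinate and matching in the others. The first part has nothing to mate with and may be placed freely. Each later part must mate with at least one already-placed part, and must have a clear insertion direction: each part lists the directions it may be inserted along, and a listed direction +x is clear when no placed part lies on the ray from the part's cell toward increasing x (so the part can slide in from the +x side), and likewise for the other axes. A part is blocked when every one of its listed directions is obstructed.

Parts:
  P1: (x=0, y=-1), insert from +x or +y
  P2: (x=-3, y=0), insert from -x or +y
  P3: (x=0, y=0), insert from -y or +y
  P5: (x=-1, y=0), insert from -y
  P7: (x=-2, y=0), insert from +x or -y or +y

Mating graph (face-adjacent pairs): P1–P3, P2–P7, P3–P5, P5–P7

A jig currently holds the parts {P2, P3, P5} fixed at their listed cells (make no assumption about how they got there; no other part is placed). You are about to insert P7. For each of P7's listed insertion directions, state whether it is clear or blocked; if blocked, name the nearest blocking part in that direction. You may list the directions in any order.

+x: nearest on ray is P5@(-1, 0) ⇒ blocked
-y: ray from P7(-2, 0) has no placed part ⇒ clear
+y: ray from P7(-2, 0) has no placed part ⇒ clear

+x: blocked by P5; +y: clear; -y: clear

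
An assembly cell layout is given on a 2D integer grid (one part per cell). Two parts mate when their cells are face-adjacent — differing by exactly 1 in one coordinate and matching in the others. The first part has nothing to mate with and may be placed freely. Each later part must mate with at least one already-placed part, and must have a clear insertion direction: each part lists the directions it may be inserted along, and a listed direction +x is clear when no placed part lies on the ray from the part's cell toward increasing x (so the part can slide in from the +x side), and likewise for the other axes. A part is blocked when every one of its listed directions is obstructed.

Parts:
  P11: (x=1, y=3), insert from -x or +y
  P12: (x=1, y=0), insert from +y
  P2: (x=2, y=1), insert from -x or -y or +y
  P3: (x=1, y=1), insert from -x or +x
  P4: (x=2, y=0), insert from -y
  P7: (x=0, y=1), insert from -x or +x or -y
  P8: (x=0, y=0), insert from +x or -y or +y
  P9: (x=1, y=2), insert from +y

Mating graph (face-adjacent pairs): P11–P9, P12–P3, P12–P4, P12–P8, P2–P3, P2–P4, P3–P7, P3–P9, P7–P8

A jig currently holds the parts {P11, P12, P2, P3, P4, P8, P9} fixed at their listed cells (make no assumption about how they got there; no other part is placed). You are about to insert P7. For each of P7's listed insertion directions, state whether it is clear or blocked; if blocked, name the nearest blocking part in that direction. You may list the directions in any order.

+x: blocked by P3; -x: clear; -y: blocked by P8

-x: ray from P7(0, 1) has no placed part ⇒ clear
+x: nearest on ray is P3@(1, 1) ⇒ blocked
-y: nearest on ray is P8@(0, 0) ⇒ blocked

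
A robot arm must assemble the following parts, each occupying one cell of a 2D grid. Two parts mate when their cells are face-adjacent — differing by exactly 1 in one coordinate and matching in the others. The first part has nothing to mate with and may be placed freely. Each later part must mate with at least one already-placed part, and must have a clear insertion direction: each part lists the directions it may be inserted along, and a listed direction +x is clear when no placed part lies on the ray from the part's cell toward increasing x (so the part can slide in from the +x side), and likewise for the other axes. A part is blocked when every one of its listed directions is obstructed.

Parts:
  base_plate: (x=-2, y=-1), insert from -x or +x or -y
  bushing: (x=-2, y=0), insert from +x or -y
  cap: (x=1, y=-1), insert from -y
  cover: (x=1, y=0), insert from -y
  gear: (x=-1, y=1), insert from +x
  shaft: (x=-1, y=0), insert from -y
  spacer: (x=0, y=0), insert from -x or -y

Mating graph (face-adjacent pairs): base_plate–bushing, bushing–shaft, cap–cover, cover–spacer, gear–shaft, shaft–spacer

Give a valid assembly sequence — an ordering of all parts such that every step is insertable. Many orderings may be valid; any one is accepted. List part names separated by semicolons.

1. gear@(-1, 1) [+x clear] — {gear}
2. shaft@(-1, 0) [-y clear] — {gear, shaft}
3. spacer@(0, 0) [-y clear] — {gear, shaft, spacer}
4. cover@(1, 0) [-y clear] — {cover, gear, shaft, spacer}
5. cap@(1, -1) [-y clear] — {cap, cover, gear, shaft, spacer}
6. bushing@(-2, 0) [-y clear] — {bushing, cap, cover, gear, shaft, spacer}
7. base_plate@(-2, -1) [-x clear] — {base_plate, bushing, cap, cover, gear, shaft, spacer}

gear; shaft; spacer; cover; cap; bushing; base_plate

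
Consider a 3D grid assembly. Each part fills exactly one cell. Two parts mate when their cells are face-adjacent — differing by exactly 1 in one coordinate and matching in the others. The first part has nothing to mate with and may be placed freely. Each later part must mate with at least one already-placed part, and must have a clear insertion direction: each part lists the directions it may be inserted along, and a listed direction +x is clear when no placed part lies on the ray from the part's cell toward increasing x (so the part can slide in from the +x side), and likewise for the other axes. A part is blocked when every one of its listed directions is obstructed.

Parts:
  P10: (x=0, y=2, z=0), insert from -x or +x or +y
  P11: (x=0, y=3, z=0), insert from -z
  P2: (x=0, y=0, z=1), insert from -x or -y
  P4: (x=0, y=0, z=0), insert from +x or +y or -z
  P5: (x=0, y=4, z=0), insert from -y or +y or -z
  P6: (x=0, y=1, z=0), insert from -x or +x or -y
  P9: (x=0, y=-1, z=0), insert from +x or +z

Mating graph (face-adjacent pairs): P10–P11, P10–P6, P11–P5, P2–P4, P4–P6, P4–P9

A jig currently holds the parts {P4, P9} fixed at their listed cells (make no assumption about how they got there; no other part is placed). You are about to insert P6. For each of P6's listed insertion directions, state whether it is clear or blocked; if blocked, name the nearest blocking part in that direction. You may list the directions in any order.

+x: clear; -x: clear; -y: blocked by P4

-x: ray from P6(0, 1, 0) has no placed part ⇒ clear
+x: ray from P6(0, 1, 0) has no placed part ⇒ clear
-y: nearest on ray is P4@(0, 0, 0) ⇒ blocked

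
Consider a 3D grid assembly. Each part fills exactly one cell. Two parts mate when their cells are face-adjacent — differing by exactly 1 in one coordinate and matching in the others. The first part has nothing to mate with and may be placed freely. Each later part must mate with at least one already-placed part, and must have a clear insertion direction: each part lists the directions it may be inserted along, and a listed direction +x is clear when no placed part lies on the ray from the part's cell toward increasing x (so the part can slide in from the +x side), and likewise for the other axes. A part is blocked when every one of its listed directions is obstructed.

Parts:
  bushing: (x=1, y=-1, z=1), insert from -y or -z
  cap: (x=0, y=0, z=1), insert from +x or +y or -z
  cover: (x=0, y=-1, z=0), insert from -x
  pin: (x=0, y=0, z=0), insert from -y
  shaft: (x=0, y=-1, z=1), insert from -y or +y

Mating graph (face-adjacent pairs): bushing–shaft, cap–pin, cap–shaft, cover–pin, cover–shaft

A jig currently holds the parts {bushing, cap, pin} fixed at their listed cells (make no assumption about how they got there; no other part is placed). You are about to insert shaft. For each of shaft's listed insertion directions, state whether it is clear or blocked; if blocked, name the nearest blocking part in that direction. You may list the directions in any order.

-y: ray from shaft(0, -1, 1) has no placed part ⇒ clear
+y: nearest on ray is cap@(0, 0, 1) ⇒ blocked

+y: blocked by cap; -y: clear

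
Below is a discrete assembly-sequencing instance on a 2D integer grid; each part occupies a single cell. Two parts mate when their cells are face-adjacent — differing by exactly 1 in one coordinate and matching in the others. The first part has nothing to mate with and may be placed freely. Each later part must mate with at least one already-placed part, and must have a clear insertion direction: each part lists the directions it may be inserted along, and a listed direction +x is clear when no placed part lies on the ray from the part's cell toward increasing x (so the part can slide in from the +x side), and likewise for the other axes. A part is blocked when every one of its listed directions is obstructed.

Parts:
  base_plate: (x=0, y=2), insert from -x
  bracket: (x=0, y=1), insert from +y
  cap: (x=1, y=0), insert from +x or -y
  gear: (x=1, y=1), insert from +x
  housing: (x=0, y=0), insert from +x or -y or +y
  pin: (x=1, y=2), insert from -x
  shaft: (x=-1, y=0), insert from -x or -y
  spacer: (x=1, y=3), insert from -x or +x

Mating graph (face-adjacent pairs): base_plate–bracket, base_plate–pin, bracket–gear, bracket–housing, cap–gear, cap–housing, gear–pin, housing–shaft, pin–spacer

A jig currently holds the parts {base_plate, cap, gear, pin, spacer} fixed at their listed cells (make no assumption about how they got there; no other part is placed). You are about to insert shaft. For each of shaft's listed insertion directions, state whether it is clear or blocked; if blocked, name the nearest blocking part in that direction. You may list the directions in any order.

-x: ray from shaft(-1, 0) has no placed part ⇒ clear
-y: ray from shaft(-1, 0) has no placed part ⇒ clear

-x: clear; -y: clear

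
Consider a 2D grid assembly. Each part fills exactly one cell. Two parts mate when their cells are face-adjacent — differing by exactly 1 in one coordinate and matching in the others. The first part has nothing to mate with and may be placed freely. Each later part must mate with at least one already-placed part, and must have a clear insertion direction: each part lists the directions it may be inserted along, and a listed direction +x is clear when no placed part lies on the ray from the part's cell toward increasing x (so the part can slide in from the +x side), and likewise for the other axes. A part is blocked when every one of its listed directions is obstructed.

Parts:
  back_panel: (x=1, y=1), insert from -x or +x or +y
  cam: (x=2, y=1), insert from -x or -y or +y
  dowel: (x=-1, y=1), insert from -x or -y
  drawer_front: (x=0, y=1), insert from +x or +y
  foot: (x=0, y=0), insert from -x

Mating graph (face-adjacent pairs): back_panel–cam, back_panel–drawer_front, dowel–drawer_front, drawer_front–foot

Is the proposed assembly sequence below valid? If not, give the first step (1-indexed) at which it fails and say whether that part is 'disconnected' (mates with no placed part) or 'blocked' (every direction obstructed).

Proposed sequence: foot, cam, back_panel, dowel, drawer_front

Invalid at step 2 (disconnected)

1. foot@(0, 0) [-x clear] — {foot}
2. cam@(2, 1) — no placed neighbour ⇒ disconnected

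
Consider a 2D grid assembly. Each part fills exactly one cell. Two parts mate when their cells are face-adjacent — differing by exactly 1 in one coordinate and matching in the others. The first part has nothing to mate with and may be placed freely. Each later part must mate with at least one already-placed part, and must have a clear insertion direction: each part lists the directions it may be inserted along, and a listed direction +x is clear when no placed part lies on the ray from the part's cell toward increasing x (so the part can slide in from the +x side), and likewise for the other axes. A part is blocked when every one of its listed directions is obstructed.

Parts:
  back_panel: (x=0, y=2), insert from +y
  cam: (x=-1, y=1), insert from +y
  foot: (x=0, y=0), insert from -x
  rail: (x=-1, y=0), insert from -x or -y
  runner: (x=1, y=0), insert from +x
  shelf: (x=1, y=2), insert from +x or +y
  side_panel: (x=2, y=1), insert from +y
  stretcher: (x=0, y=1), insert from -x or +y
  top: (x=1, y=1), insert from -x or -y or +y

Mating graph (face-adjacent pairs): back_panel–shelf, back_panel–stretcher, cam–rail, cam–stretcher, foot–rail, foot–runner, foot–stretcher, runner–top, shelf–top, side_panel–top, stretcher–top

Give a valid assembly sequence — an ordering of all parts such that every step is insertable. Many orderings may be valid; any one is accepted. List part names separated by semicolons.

top; shelf; back_panel; stretcher; cam; foot; rail; runner; side_panel

1. top@(1, 1) [-x clear] — {top}
2. shelf@(1, 2) [+x clear] — {shelf, top}
3. back_panel@(0, 2) [+y clear] — {back_panel, shelf, top}
4. stretcher@(0, 1) [-x clear] — {back_panel, shelf, stretcher, top}
5. cam@(-1, 1) [+y clear] — {back_panel, cam, shelf, stretcher, top}
6. foot@(0, 0) [-x clear] — {back_panel, cam, foot, shelf, stretcher, top}
7. rail@(-1, 0) [-x clear] — {back_panel, cam, foot, rail, shelf, stretcher, top}
8. runner@(1, 0) [+x clear] — {back_panel, cam, foot, rail, runner, shelf, stretcher, top}
9. side_panel@(2, 1) [+y clear] — {back_panel, cam, foot, rail, runner, shelf, side_panel, stretcher, top}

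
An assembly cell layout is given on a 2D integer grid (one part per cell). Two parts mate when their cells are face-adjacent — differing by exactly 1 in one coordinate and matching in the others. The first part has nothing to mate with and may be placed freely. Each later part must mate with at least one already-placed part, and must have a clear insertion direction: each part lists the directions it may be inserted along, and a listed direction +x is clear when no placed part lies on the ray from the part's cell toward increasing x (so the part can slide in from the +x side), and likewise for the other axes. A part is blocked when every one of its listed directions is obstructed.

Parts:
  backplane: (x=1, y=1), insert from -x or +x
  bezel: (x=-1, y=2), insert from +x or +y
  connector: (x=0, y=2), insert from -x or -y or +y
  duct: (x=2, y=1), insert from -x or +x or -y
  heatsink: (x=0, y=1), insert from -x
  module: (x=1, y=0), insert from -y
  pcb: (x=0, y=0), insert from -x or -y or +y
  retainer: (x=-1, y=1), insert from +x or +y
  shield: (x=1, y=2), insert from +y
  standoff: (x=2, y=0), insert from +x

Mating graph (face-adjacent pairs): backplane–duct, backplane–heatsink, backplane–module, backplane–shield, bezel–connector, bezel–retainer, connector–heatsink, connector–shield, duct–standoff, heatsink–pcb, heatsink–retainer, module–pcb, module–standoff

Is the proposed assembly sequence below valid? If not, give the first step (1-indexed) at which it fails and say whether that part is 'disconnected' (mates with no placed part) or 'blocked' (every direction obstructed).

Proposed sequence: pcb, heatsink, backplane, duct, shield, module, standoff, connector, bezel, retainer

Invalid at step 10 (blocked)

1. pcb@(0, 0) [-x clear] — {pcb}
2. heatsink@(0, 1) [-x clear] — {heatsink, pcb}
3. backplane@(1, 1) [+x clear] — {backplane, heatsink, pcb}
4. duct@(2, 1) [+x clear] — {backplane, duct, heatsink, pcb}
5. shield@(1, 2) [+y clear] — {backplane, duct, heatsink, pcb, shield}
6. module@(1, 0) [-y clear] — {backplane, duct, heatsink, module, pcb, shield}
7. standoff@(2, 0) [+x clear] — {backplane, duct, heatsink, module, pcb, shield, standoff}
8. connector@(0, 2) [-x clear] — {backplane, connector, duct, heatsink, module, pcb, shield, standoff}
9. bezel@(-1, 2) [+y clear] — {backplane, bezel, connector, duct, heatsink, module, pcb, shield, standoff}
10. retainer@(-1, 1) — +x/+y all obstructed ⇒ blocked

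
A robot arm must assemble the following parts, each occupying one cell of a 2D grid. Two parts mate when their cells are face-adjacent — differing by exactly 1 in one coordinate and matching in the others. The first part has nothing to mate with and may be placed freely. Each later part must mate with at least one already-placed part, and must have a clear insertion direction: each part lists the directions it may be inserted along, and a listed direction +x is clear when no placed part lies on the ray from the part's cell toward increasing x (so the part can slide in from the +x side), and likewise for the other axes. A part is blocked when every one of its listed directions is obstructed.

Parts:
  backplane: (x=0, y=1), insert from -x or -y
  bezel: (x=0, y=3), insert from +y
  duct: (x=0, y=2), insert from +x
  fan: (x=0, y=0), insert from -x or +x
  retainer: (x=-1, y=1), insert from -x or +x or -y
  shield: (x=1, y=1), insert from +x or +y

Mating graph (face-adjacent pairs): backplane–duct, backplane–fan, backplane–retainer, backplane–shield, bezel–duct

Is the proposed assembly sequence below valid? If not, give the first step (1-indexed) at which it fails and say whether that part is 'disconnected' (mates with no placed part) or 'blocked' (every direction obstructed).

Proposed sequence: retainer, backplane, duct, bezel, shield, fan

1. retainer@(-1, 1) [-x clear] — {retainer}
2. backplane@(0, 1) [-y clear] — {backplane, retainer}
3. duct@(0, 2) [+x clear] — {backplane, duct, retainer}
4. bezel@(0, 3) [+y clear] — {backplane, bezel, duct, retainer}
5. shield@(1, 1) [+x clear] — {backplane, bezel, duct, retainer, shield}
6. fan@(0, 0) [-x clear] — {backplane, bezel, duct, fan, retainer, shield}

Valid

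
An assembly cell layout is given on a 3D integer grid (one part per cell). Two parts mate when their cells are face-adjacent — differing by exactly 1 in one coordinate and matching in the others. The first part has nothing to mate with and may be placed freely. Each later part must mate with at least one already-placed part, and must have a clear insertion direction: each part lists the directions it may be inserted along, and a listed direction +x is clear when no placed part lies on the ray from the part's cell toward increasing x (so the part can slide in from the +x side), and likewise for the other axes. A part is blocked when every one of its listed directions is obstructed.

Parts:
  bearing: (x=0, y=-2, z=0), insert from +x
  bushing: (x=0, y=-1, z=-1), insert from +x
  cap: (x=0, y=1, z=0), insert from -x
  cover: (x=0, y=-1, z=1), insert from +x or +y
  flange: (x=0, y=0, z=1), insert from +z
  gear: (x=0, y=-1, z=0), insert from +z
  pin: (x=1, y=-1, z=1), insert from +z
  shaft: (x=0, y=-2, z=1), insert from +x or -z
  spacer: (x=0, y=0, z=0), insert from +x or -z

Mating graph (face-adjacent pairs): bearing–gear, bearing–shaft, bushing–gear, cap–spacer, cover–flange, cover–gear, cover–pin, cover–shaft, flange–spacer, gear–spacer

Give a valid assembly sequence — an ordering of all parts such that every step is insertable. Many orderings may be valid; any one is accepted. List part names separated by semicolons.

bushing; gear; cover; pin; shaft; flange; bearing; spacer; cap

1. bushing@(0, -1, -1) [+x clear] — {bushing}
2. gear@(0, -1, 0) [+z clear] — {bushing, gear}
3. cover@(0, -1, 1) [+x clear] — {bushing, cover, gear}
4. pin@(1, -1, 1) [+z clear] — {bushing, cover, gear, pin}
5. shaft@(0, -2, 1) [+x clear] — {bushing, cover, gear, pin, shaft}
6. flange@(0, 0, 1) [+z clear] — {bushing, cover, flange, gear, pin, shaft}
7. bearing@(0, -2, 0) [+x clear] — {bearing, bushing, cover, flange, gear, pin, shaft}
8. spacer@(0, 0, 0) [+x clear] — {bearing, bushing, cover, flange, gear, pin, shaft, spacer}
9. cap@(0, 1, 0) [-x clear] — {bearing, bushing, cap, cover, flange, gear, pin, shaft, spacer}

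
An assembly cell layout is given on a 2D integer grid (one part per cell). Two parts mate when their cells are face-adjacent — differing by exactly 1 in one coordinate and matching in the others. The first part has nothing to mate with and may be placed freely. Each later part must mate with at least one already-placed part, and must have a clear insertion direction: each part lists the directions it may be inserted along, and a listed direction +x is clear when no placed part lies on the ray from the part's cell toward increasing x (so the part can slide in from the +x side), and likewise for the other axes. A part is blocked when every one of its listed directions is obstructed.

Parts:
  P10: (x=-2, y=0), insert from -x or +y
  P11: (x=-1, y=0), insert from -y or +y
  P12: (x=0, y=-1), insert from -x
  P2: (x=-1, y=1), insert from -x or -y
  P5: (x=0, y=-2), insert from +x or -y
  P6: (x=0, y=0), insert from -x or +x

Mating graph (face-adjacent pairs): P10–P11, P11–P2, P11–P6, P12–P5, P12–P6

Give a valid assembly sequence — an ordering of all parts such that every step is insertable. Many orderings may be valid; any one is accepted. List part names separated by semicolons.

1. P2@(-1, 1) [-x clear] — {P2}
2. P11@(-1, 0) [-y clear] — {P11, P2}
3. P6@(0, 0) [+x clear] — {P11, P2, P6}
4. P12@(0, -1) [-x clear] — {P11, P12, P2, P6}
5. P10@(-2, 0) [-x clear] — {P10, P11, P12, P2, P6}
6. P5@(0, -2) [+x clear] — {P10, P11, P12, P2, P5, P6}

P2; P11; P6; P12; P10; P5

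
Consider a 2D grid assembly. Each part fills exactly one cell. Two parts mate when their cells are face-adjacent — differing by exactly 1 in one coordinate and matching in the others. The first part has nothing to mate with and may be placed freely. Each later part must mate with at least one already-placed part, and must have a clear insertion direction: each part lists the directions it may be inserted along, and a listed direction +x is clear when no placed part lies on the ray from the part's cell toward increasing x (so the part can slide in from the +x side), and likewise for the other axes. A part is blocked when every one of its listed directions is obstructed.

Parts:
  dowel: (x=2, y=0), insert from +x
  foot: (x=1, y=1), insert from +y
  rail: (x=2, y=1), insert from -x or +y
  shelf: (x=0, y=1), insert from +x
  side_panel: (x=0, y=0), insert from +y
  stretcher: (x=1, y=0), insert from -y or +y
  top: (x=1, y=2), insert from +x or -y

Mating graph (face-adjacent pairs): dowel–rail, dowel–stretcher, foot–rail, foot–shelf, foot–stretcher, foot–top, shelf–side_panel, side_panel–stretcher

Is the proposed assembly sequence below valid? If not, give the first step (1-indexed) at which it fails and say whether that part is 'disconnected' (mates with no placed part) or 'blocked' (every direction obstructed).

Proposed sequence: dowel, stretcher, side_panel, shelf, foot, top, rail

Valid

1. dowel@(2, 0) [+x clear] — {dowel}
2. stretcher@(1, 0) [-y clear] — {dowel, stretcher}
3. side_panel@(0, 0) [+y clear] — {dowel, side_panel, stretcher}
4. shelf@(0, 1) [+x clear] — {dowel, shelf, side_panel, stretcher}
5. foot@(1, 1) [+y clear] — {dowel, foot, shelf, side_panel, stretcher}
6. top@(1, 2) [+x clear] — {dowel, foot, shelf, side_panel, stretcher, top}
7. rail@(2, 1) [+y clear] — {dowel, foot, rail, shelf, side_panel, stretcher, top}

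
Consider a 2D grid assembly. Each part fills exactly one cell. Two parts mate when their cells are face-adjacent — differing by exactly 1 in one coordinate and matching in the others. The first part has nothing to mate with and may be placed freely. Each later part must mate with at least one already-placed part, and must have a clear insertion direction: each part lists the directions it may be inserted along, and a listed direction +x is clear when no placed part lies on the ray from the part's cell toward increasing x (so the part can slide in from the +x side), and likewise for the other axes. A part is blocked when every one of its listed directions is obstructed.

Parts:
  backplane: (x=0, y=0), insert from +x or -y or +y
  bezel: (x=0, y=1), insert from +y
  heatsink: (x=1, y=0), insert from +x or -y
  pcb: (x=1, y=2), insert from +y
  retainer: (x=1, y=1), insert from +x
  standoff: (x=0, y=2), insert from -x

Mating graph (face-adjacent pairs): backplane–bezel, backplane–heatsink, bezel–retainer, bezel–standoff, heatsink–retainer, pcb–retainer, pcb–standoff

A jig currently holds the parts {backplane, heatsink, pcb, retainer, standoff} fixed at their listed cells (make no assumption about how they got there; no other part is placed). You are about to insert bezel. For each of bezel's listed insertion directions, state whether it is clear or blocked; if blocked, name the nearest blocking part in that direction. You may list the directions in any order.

+y: nearest on ray is standoff@(0, 2) ⇒ blocked

+y: blocked by standoff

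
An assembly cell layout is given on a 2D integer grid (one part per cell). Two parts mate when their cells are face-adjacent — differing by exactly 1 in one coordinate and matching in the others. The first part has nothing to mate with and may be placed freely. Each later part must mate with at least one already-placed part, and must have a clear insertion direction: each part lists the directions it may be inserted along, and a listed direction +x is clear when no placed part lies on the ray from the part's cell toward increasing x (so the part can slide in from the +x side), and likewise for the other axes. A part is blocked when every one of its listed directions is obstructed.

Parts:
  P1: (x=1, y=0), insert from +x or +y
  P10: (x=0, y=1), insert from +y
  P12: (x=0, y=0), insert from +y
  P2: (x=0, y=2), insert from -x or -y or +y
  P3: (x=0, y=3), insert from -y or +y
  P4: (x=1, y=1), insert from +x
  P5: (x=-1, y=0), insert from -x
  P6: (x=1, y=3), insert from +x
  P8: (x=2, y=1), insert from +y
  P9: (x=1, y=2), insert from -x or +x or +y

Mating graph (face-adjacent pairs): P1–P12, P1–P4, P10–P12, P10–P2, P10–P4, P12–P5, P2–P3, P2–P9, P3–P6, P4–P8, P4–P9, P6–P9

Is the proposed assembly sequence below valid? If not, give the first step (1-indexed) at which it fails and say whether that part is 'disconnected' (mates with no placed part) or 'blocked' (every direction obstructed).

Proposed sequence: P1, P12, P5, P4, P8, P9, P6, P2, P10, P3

1. P1@(1, 0) [+x clear] — {P1}
2. P12@(0, 0) [+y clear] — {P1, P12}
3. P5@(-1, 0) [-x clear] — {P1, P12, P5}
4. P4@(1, 1) [+x clear] — {P1, P12, P4, P5}
5. P8@(2, 1) [+y clear] — {P1, P12, P4, P5, P8}
6. P9@(1, 2) [-x clear] — {P1, P12, P4, P5, P8, P9}
7. P6@(1, 3) [+x clear] — {P1, P12, P4, P5, P6, P8, P9}
8. P2@(0, 2) [-x clear] — {P1, P12, P2, P4, P5, P6, P8, P9}
9. P10@(0, 1) — +y all obstructed ⇒ blocked

Invalid at step 9 (blocked)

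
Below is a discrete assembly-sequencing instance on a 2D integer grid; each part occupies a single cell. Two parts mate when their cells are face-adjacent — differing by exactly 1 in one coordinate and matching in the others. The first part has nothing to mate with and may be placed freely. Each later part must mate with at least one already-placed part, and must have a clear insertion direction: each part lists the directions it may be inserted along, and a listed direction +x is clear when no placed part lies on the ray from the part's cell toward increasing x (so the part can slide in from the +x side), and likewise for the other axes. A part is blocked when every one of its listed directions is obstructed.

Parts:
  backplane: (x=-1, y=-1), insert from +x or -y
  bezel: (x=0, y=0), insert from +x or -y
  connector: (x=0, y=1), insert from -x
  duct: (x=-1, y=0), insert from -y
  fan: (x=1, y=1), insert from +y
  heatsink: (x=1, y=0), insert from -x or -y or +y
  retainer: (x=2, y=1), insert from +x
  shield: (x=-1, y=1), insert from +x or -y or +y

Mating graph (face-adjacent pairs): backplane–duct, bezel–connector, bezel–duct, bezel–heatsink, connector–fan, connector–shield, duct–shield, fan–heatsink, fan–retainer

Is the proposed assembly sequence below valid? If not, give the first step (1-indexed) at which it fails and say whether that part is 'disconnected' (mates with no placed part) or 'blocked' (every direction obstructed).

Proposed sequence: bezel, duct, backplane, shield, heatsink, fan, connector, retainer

Invalid at step 7 (blocked)

1. bezel@(0, 0) [+x clear] — {bezel}
2. duct@(-1, 0) [-y clear] — {bezel, duct}
3. backplane@(-1, -1) [+x clear] — {backplane, bezel, duct}
4. shield@(-1, 1) [+x clear] — {backplane, bezel, duct, shield}
5. heatsink@(1, 0) [-y clear] — {backplane, bezel, duct, heatsink, shield}
6. fan@(1, 1) [+y clear] — {backplane, bezel, duct, fan, heatsink, shield}
7. connector@(0, 1) — -x all obstructed ⇒ blocked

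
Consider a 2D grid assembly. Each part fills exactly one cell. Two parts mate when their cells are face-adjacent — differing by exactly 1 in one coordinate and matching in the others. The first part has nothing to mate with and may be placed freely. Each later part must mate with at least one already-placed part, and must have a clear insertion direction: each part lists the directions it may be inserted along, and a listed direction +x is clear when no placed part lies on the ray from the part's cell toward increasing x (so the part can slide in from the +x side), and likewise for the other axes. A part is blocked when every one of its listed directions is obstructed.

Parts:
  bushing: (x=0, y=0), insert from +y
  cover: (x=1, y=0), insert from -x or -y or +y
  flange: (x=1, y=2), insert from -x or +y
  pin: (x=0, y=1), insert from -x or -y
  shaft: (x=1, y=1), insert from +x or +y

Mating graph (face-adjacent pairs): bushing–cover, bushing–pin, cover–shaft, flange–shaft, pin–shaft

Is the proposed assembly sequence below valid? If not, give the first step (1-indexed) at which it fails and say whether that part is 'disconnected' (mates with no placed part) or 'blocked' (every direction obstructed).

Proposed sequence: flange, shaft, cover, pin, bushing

Invalid at step 5 (blocked)

1. flange@(1, 2) [-x clear] — {flange}
2. shaft@(1, 1) [+x clear] — {flange, shaft}
3. cover@(1, 0) [-x clear] — {cover, flange, shaft}
4. pin@(0, 1) [-x clear] — {cover, flange, pin, shaft}
5. bushing@(0, 0) — +y all obstructed ⇒ blocked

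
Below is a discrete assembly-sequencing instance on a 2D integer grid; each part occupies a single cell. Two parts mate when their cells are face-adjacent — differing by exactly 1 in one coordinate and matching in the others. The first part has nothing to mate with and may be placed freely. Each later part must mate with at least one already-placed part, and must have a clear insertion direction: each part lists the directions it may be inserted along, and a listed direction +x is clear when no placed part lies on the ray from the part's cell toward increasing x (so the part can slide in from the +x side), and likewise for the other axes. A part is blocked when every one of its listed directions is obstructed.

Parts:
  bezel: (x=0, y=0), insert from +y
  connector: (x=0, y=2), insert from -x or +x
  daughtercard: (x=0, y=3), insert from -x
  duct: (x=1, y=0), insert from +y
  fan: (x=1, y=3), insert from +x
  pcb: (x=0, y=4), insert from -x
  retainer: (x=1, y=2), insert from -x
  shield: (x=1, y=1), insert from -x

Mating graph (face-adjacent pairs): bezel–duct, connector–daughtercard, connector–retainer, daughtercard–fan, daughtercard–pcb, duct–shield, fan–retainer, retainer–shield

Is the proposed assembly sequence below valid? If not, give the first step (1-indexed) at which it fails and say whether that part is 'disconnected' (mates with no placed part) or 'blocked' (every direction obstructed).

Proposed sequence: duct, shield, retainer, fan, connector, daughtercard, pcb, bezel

Invalid at step 8 (blocked)

1. duct@(1, 0) [+y clear] — {duct}
2. shield@(1, 1) [-x clear] — {duct, shield}
3. retainer@(1, 2) [-x clear] — {duct, retainer, shield}
4. fan@(1, 3) [+x clear] — {duct, fan, retainer, shield}
5. connector@(0, 2) [-x clear] — {connector, duct, fan, retainer, shield}
6. daughtercard@(0, 3) [-x clear] — {connector, daughtercard, duct, fan, retainer, shield}
7. pcb@(0, 4) [-x clear] — {connector, daughtercard, duct, fan, pcb, retainer, shield}
8. bezel@(0, 0) — +y all obstructed ⇒ blocked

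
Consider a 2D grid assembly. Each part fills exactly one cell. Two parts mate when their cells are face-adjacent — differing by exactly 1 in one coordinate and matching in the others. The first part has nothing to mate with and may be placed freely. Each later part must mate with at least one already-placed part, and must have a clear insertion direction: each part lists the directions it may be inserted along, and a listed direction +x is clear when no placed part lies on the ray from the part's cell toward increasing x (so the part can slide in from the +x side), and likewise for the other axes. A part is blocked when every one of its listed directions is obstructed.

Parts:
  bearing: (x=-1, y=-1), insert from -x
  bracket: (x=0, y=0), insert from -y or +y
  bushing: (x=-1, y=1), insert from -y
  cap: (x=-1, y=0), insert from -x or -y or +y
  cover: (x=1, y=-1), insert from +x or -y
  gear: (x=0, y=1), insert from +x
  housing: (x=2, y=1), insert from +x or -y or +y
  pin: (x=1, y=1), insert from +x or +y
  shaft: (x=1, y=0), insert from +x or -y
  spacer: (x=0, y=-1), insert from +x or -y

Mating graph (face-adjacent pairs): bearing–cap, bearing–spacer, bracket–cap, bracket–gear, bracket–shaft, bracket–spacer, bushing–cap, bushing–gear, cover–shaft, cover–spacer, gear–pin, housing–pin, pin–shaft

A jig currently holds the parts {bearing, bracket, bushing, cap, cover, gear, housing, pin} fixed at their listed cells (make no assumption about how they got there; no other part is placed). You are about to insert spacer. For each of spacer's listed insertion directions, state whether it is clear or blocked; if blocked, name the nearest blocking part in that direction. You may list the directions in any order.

+x: nearest on ray is cover@(1, -1) ⇒ blocked
-y: ray from spacer(0, -1) has no placed part ⇒ clear

+x: blocked by cover; -y: clear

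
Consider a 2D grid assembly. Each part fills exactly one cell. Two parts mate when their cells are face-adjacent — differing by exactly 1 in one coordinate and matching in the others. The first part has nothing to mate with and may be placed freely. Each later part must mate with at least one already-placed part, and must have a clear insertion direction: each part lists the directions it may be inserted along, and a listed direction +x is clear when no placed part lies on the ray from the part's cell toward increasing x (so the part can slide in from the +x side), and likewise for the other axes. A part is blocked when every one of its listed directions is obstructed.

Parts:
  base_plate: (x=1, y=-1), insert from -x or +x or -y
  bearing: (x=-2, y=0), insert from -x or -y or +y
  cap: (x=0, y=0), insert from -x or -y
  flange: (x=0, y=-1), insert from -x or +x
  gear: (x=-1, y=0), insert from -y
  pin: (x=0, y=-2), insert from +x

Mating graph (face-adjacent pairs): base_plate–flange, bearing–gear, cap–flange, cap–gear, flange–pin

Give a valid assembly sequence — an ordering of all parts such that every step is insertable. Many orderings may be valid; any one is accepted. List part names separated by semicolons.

1. bearing@(-2, 0) [-x clear] — {bearing}
2. gear@(-1, 0) [-y clear] — {bearing, gear}
3. cap@(0, 0) [-y clear] — {bearing, cap, gear}
4. flange@(0, -1) [-x clear] — {bearing, cap, flange, gear}
5. pin@(0, -2) [+x clear] — {bearing, cap, flange, gear, pin}
6. base_plate@(1, -1) [+x clear] — {base_plate, bearing, cap, flange, gear, pin}

bearing; gear; cap; flange; pin; base_plate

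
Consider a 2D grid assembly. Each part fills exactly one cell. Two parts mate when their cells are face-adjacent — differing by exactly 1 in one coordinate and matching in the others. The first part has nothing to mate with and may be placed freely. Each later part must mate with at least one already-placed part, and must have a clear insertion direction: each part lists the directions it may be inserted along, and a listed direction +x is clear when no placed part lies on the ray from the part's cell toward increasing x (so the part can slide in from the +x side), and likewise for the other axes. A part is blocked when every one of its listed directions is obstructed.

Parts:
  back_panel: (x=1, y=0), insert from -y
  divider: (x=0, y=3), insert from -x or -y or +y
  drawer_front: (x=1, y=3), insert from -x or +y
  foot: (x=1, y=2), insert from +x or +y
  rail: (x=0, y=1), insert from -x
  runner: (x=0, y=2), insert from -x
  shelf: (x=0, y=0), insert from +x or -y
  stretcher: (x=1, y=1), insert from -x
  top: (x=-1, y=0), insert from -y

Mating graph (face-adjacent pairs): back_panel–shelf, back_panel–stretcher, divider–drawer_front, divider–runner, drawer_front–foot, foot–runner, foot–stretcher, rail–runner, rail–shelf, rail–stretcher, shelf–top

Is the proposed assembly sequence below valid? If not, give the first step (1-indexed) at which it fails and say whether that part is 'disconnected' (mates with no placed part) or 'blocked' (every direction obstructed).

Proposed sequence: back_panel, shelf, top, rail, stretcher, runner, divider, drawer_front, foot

Invalid at step 5 (blocked)

1. back_panel@(1, 0) [-y clear] — {back_panel}
2. shelf@(0, 0) [-y clear] — {back_panel, shelf}
3. top@(-1, 0) [-y clear] — {back_panel, shelf, top}
4. rail@(0, 1) [-x clear] — {back_panel, rail, shelf, top}
5. stretcher@(1, 1) — -x all obstructed ⇒ blocked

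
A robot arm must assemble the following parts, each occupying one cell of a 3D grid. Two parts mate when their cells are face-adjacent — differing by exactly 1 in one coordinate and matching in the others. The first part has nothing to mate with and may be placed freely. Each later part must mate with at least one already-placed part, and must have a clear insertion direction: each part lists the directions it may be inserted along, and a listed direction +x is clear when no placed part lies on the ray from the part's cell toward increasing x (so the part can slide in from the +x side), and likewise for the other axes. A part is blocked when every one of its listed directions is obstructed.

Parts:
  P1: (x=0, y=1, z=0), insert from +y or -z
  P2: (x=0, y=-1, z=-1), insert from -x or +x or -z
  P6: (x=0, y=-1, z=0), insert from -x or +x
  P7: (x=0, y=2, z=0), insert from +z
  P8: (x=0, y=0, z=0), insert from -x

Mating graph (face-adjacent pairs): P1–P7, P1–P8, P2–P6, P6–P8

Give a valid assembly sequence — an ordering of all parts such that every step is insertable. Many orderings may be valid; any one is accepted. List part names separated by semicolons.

P8; P6; P1; P7; P2

1. P8@(0, 0, 0) [-x clear] — {P8}
2. P6@(0, -1, 0) [-x clear] — {P6, P8}
3. P1@(0, 1, 0) [+y clear] — {P1, P6, P8}
4. P7@(0, 2, 0) [+z clear] — {P1, P6, P7, P8}
5. P2@(0, -1, -1) [-x clear] — {P1, P2, P6, P7, P8}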